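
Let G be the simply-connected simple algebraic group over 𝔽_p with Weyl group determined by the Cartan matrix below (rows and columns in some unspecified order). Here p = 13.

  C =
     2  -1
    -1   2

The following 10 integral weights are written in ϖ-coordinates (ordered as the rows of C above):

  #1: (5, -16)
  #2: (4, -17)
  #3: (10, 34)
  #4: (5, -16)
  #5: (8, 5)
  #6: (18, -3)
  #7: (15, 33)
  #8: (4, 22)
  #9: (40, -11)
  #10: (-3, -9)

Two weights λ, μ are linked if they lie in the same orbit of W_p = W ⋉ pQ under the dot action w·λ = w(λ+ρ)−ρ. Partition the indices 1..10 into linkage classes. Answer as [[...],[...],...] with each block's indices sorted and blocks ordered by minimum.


Type A_2, rank 2, |W|=6; reorder rows/cols to standard.

Each λ_j+ρ reduced to Ā_13; 2-tuples below use C's row order:

  λ_1+ρ ↦ (7, 4) · λ_2+ρ ↦ (8, 2) · λ_3+ρ ↦ (7, 4) · λ_4+ρ ↦ (7, 4) · λ_5+ρ ↦ (7, 4) · λ_6+ρ ↦ (7, 4) · λ_7+ρ ↦ (8, 2) · λ_8+ρ ↦ (8, 2) · λ_9+ρ ↦ (8, 2) · λ_10+ρ ↦ (8, 2)

The 10 indices split into 2 linkage classes (same alcove rep ⇔ same W_13-dot-orbit):

[[1, 3, 4, 5, 6], [2, 7, 8, 9, 10]]


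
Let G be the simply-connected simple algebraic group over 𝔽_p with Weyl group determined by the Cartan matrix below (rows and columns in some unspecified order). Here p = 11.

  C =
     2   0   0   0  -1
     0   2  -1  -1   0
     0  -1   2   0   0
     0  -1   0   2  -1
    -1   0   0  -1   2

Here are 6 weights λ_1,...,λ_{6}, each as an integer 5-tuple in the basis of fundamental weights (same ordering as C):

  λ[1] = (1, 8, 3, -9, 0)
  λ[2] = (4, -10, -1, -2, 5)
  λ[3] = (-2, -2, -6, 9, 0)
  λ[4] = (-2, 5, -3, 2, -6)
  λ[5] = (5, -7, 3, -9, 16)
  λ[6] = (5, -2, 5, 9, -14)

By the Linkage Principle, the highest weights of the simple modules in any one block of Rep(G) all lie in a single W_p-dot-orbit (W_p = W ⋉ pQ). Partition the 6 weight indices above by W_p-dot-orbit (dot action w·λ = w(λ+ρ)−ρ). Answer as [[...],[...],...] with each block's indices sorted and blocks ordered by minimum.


A_5 Cartan matrix, 5 simple roots permuted; ρ=(1,1,1,1,1).

Alcove-folded reps (p=11, 6 weights, presented ϖ-order):

    λ_1+ρ ↦ (3, 1, 2, 1, 2)
    λ_2+ρ ↦ (1, 5, 1, 4, 0)
    λ_3+ρ ↦ (1, 5, 1, 4, 0)
    λ_4+ρ ↦ (3, 1, 2, 1, 2)
    λ_5+ρ ↦ (3, 1, 2, 1, 2)
    λ_6+ρ ↦ (3, 1, 2, 1, 2)

Linkage partition of the 6 weights (2 classes, p=11):

[[1, 4, 5, 6], [2, 3]]


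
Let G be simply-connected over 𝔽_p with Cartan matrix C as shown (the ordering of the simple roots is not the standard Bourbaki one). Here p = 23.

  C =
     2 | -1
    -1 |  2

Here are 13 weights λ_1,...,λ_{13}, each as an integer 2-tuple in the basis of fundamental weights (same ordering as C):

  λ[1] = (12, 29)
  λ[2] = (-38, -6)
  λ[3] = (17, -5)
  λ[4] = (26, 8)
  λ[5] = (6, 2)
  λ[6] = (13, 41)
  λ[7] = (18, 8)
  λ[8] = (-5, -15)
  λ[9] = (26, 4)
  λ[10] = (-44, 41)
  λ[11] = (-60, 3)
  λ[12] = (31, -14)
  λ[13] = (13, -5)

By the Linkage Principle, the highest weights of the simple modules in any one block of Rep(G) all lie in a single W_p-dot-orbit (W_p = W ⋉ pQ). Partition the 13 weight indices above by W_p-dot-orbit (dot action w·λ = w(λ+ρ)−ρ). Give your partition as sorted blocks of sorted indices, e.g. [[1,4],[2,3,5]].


Cartan matrix: type A_2 (|W|=6); un-permuting the 2 rows.

Alcove-folded reps (p=23, 13 weights, presented ϖ-order):

  1: (7, 3) · 2: (14, 4) · 3: (14, 4) · 4: (10, 4) · 5: (7, 3) · 6: (9, 10) · 7: (14, 4) · 8: (14, 4) · 9: (14, 4) · 10: (3, 19) · 11: (10, 4) · 12: (10, 4) · 13: (10, 4)

The 13 indices split into 5 linkage classes (same alcove rep ⇔ same W_23-dot-orbit):

[[1, 5], [2, 3, 7, 8, 9], [4, 11, 12, 13], [6], [10]]


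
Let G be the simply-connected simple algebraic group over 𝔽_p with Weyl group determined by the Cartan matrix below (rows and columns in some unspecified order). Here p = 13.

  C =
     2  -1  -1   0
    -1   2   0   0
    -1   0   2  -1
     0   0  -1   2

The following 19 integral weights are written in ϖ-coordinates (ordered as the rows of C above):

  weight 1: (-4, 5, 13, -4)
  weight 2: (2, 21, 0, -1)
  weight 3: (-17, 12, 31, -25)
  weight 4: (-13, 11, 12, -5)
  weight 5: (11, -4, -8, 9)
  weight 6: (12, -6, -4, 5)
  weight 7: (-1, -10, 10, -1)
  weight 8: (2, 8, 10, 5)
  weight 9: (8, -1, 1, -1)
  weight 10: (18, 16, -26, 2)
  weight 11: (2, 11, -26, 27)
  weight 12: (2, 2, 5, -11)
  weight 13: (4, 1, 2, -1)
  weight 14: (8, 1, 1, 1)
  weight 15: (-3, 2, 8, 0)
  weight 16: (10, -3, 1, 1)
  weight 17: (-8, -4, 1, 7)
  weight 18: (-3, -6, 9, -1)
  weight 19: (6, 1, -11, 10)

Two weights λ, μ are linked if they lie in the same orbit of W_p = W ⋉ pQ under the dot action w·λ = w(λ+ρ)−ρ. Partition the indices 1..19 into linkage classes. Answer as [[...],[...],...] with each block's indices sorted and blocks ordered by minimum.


Cartan matrix: type A_4 (|W|=120); un-permuting the 4 rows.

Ā_13 reps of the 19 weights (A_4, coords as presented):

  λ_1 → (2, 1, 7, 1)
  λ_2 → (9, 0, 3, 1)
  λ_3 → (5, 2, 3, 0)
  λ_4 → (9, 0, 3, 1)
  λ_5 → (2, 1, 7, 1)
  λ_6 → (5, 2, 3, 0)
  λ_7 → (9, 0, 2, 0)
  λ_8 → (1, 2, 3, 6)
  λ_9 → (9, 0, 2, 0)
  λ_10 → (1, 2, 3, 6)
  λ_11 → (2, 1, 7, 1)
  λ_12 → (1, 2, 3, 6)
  λ_13 → (5, 2, 3, 0)
  λ_14 → (9, 0, 2, 0)
  λ_15 → (2, 1, 7, 1)
  λ_16 → (9, 0, 2, 0)
  λ_17 → (5, 2, 3, 0)
  λ_18 → (5, 2, 3, 0)
  λ_19 → (2, 1, 7, 1)

The 19 indices split into 5 linkage classes (same alcove rep ⇔ same W_13-dot-orbit):

[[1, 5, 11, 15, 19], [2, 4], [3, 6, 13, 17, 18], [7, 9, 14, 16], [8, 10, 12]]


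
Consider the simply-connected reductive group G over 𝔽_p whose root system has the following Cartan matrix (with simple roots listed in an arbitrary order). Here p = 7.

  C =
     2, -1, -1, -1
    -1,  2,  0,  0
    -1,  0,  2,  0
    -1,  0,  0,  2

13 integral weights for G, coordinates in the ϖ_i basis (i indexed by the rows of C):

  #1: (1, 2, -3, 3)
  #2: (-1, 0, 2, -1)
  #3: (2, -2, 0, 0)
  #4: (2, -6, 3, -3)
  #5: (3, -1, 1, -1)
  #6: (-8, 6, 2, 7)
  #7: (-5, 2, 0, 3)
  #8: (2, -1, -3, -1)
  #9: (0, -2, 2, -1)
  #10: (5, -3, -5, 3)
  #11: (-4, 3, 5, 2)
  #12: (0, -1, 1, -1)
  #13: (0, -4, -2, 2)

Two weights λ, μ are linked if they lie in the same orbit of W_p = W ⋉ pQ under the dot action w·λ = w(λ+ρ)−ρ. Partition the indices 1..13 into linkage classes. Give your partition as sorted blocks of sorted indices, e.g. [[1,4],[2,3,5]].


Dynkin diagram of C (from the 6 off-diagonal −1 entries): D_4.

W_7-reps of the 13 weights in Ā_7 (same 4-coord order as C):

  1: (2, 1, 0, 2) · 2: (0, 1, 3, 0) · 3: (2, 1, 1, 1) · 4: (2, 1, 0, 2) · 5: (1, 0, 2, 0) · 6: (0, 1, 3, 0) · 7: (0, 1, 3, 0) · 8: (1, 0, 2, 0) · 9: (0, 1, 3, 0) · 10: (2, 1, 1, 1) · 11: (0, 1, 3, 0) · 12: (1, 0, 2, 0) · 13: (1, 0, 2, 0)

The 13 indices split into 4 linkage classes (same alcove rep ⇔ same W_7-dot-orbit):

[[1, 4], [2, 6, 7, 9, 11], [3, 10], [5, 8, 12, 13]]


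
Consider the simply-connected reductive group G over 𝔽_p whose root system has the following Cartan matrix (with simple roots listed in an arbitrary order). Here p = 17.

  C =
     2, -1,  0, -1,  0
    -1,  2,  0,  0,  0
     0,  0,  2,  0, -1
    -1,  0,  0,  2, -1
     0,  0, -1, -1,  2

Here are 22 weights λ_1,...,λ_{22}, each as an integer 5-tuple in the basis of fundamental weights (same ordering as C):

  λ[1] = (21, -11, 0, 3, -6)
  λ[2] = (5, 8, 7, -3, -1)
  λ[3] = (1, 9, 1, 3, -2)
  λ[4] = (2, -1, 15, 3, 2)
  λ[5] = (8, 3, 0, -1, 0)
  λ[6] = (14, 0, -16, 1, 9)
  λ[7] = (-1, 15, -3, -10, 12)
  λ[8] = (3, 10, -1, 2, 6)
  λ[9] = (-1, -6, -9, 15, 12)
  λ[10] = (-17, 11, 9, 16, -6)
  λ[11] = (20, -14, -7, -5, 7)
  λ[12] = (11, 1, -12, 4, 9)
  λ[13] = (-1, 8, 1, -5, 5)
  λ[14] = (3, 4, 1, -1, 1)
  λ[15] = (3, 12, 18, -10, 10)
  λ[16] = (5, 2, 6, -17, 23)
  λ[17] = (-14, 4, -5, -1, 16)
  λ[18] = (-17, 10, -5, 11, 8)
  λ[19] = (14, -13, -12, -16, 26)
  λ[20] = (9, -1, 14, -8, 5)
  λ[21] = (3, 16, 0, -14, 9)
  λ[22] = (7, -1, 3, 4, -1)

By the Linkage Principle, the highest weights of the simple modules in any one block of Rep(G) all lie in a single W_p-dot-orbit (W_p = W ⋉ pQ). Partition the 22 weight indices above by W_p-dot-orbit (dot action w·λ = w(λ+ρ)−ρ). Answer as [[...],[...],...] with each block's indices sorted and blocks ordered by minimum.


Cartan matrix: type A_5 (|W|=720); un-permuting the 5 rows.

λ_j+ρ reflected into Ā_17 (⟨·,θ^∨⟩≤17); 5-tuples as given:

  1: (7, 1, 0, 4, 1) · 2: (4, 5, 2, 0, 2) · 3: (2, 10, 1, 3, 1) · 4: (4, 3, 7, 2, 1) · 5: (9, 4, 1, 0, 1) · 6: (2, 10, 1, 3, 1) · 7: (9, 4, 1, 0, 1) · 8: (4, 3, 7, 2, 1) · 9: (7, 1, 0, 4, 1) · 10: (7, 1, 0, 4, 1) · 11: (4, 5, 2, 0, 2) · 12: (2, 10, 1, 3, 1) · 13: (4, 5, 2, 0, 2) · 14: (4, 5, 2, 0, 2) · 15: (4, 5, 2, 0, 2) · 16: (4, 3, 7, 2, 1) · 17: (8, 0, 4, 5, 0) · 18: (7, 1, 0, 4, 1) · 19: (2, 10, 1, 3, 1) · 20: (4, 3, 7, 2, 1) · 21: (9, 4, 1, 0, 1) · 22: (8, 0, 4, 5, 0)

Linkage partition of the 22 weights (6 classes, p=17):

[[1, 9, 10, 18], [2, 11, 13, 14, 15], [3, 6, 12, 19], [4, 8, 16, 20], [5, 7, 21], [17, 22]]


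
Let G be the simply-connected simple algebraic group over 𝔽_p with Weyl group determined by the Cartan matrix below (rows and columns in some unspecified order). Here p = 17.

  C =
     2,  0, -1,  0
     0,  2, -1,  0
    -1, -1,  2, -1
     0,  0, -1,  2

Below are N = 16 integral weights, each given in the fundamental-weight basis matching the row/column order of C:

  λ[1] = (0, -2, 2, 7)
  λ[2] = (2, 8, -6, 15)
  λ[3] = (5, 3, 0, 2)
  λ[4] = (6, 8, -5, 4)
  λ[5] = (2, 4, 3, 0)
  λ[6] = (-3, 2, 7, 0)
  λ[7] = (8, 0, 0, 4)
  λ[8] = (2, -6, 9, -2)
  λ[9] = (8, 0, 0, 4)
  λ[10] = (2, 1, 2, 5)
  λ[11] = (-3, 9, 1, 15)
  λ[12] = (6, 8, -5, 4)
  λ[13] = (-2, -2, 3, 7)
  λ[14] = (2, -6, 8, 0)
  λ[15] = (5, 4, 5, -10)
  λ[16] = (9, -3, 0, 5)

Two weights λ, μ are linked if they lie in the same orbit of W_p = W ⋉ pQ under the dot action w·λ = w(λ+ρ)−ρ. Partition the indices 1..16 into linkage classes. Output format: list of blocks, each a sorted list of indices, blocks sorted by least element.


Dynkin diagram of C (from the 6 off-diagonal −1 entries): D_4.

Ā_17 reps of the 16 weights (D_4, coords as presented):

  λ_1+ρ ↦ (1, 1, 2, 8)
  λ_2+ρ ↦ (1, 1, 2, 8)
  λ_3+ρ ↦ (6, 4, 1, 3)
  λ_4+ρ ↦ (3, 5, 4, 1)
  λ_5+ρ ↦ (3, 5, 4, 1)
  λ_6+ρ ↦ (2, 3, 5, 1)
  λ_7+ρ ↦ (9, 1, 1, 5)
  λ_8+ρ ↦ (3, 5, 4, 1)
  λ_9+ρ ↦ (9, 1, 1, 5)
  λ_10+ρ ↦ (3, 2, 3, 6)
  λ_11+ρ ↦ (9, 1, 1, 5)
  λ_12+ρ ↦ (3, 5, 4, 1)
  λ_13+ρ ↦ (1, 1, 2, 8)
  λ_14+ρ ↦ (3, 5, 4, 1)
  λ_15+ρ ↦ (3, 2, 3, 6)
  λ_16+ρ ↦ (9, 1, 1, 5)

The 16 indices split into 6 linkage classes (same alcove rep ⇔ same W_17-dot-orbit):

[[1, 2, 13], [3], [4, 5, 8, 12, 14], [6], [7, 9, 11, 16], [10, 15]]


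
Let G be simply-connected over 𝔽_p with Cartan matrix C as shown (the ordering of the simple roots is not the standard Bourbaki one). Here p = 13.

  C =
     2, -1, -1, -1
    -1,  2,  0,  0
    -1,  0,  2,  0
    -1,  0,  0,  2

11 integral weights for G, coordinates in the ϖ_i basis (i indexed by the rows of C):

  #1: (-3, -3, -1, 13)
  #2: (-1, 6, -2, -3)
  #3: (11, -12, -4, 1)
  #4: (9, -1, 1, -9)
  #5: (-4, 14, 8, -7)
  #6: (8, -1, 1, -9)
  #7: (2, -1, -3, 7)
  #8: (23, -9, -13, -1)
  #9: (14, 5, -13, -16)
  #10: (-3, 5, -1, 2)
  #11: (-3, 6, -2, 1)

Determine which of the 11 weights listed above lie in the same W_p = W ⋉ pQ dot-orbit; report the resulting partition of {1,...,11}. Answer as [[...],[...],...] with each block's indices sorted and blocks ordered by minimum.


D_4 Cartan matrix, 4 simple roots permuted; ρ=(1,1,1,1).

λ_j+ρ reflected into Ā_13 (⟨·,θ^∨⟩≤13); 4-tuples as given:

  [1] (1, 0, 2, 8)
  [2] (0, 4, 2, 1)
  [3] (1, 9, 1, 0)
  [4] (1, 0, 2, 8)
  [5] (0, 4, 2, 1)
  [6] (1, 0, 2, 8)
  [7] (1, 0, 2, 8)
  [8] (1, 0, 2, 8)
  [9] (0, 4, 2, 1)
  [10] (0, 4, 2, 1)
  [11] (0, 4, 2, 1)

These 11 weights hit 3 W_13-dot-orbits; sizes (5, 5, 1):

[[1, 4, 6, 7, 8], [2, 5, 9, 10, 11], [3]]


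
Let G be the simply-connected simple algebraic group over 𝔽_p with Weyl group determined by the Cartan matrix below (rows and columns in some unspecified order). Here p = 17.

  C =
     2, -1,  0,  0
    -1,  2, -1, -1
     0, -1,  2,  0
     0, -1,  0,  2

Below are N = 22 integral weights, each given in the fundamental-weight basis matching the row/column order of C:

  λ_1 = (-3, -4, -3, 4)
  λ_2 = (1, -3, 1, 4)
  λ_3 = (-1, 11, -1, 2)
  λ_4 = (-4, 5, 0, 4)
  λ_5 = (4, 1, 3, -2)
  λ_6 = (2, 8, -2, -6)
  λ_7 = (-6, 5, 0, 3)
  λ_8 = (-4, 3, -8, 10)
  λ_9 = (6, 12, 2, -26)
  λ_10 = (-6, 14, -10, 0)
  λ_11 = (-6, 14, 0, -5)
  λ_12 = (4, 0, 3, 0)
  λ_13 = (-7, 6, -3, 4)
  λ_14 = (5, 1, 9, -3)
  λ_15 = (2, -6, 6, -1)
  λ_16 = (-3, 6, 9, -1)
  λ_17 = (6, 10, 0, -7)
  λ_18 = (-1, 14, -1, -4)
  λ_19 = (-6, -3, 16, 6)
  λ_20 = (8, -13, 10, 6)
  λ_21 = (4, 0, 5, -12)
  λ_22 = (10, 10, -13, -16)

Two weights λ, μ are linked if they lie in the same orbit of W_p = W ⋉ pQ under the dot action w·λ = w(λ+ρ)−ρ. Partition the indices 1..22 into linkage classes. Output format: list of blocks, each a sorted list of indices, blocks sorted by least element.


Cartan matrix: type D_4 (|W|=192); un-permuting the 4 rows.

W_17-reps of the 22 weights in Ā_17 (same 4-coord order as C):

    λ_1+ρ ↦ (0, 2, 0, 3)
    λ_2+ρ ↦ (0, 2, 0, 3)
    λ_3+ρ ↦ (0, 2, 0, 3)
    λ_4+ρ ↦ (3, 3, 1, 5)
    λ_5+ρ ↦ (5, 1, 4, 1)
    λ_6+ρ ↦ (3, 3, 1, 5)
    λ_7+ρ ↦ (5, 1, 1, 4)
    λ_8+ρ ↦ (3, 3, 1, 5)
    λ_9+ρ ↦ (3, 3, 1, 5)
    λ_10+ρ ↦ (5, 1, 9, 1)
    λ_11+ρ ↦ (5, 1, 1, 4)
    λ_12+ρ ↦ (5, 1, 4, 1)
    λ_13+ρ ↦ (5, 1, 1, 4)
    λ_14+ρ ↦ (5, 1, 9, 1)
    λ_15+ρ ↦ (0, 2, 0, 3)
    λ_16+ρ ↦ (2, 0, 10, 0)
    λ_17+ρ ↦ (5, 1, 1, 4)
    λ_18+ρ ↦ (0, 2, 0, 3)
    λ_19+ρ ↦ (2, 0, 10, 0)
    λ_20+ρ ↦ (3, 3, 1, 5)
    λ_21+ρ ↦ (5, 1, 4, 1)
    λ_22+ρ ↦ (5, 1, 4, 1)

6 distinct reps among the 22 weights ⇒ 6 W_17-linkage classes:

[[1, 2, 3, 15, 18], [4, 6, 8, 9, 20], [5, 12, 21, 22], [7, 11, 13, 17], [10, 14], [16, 19]]


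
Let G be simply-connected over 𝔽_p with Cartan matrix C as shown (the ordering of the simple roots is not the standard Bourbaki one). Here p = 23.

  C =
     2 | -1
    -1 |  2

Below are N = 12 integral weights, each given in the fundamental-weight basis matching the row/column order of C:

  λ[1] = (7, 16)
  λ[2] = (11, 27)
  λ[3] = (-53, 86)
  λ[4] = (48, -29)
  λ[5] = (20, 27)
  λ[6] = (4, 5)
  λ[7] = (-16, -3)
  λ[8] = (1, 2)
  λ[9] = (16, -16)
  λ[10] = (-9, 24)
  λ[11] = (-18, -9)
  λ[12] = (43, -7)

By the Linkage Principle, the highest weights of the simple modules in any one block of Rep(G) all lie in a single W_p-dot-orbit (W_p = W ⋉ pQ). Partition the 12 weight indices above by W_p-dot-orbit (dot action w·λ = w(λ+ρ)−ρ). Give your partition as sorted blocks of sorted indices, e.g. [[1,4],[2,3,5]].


Cartan matrix: type A_2 (|W|=6); un-permuting the 2 rows.

λ_j+ρ reflected into Ā_23 (⟨·,θ^∨⟩≤23); 2-tuples as given:

    [1] (6, 15)
    [2] (5, 6)
    [3] (5, 6)
    [4] (2, 3)
    [5] (2, 3)
    [6] (5, 6)
    [7] (2, 15)
    [8] (2, 3)
    [9] (2, 15)
    [10] (6, 15)
    [11] (6, 15)
    [12] (2, 15)

4 distinct reps among the 12 weights ⇒ 4 W_23-linkage classes:

[[1, 10, 11], [2, 3, 6], [4, 5, 8], [7, 9, 12]]


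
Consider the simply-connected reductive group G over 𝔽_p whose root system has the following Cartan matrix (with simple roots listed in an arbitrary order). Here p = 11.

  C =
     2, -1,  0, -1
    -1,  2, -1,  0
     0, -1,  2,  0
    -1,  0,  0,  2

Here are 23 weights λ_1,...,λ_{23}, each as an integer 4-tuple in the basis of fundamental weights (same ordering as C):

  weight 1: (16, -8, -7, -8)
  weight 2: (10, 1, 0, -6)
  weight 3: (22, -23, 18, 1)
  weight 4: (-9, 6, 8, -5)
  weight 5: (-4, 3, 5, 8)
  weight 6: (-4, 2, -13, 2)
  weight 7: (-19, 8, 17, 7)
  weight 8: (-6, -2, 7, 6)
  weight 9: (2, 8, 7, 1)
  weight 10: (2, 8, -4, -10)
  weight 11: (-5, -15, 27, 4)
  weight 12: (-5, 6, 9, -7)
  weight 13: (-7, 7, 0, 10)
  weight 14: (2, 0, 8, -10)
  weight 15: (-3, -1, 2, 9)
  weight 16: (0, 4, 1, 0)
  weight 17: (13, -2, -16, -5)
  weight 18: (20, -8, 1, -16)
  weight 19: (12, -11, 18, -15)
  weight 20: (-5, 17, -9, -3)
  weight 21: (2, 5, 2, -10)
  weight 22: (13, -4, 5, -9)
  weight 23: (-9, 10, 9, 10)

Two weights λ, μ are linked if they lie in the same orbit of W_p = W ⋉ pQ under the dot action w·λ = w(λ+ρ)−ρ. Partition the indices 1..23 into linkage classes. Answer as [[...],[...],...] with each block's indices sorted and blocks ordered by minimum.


Dynkin diagram of C (from the 6 off-diagonal −1 entries): A_4.

λ_j+ρ reflected into Ā_11 (⟨·,θ^∨⟩≤11); 4-tuples as given:

  1: (1, 3, 1, 2)
  2: (6, 0, 2, 2)
  3: (0, 2, 1, 8)
  4: (1, 3, 1, 2)
  5: (3, 1, 1, 1)
  6: (0, 2, 1, 8)
  7: (1, 5, 2, 1)
  8: (1, 5, 2, 1)
  9: (6, 0, 2, 2)
  10: (6, 0, 2, 2)
  11: (1, 3, 1, 2)
  12: (1, 3, 1, 2)
  13: (6, 0, 2, 2)
  14: (1, 5, 2, 1)
  15: (0, 2, 1, 8)
  16: (1, 5, 2, 1)
  17: (1, 5, 2, 1)
  18: (3, 1, 1, 1)
  19: (0, 2, 1, 8)
  20: (1, 3, 1, 2)
  21: (6, 0, 2, 2)
  22: (3, 0, 3, 2)
  23: (0, 2, 1, 8)

Linkage partition of the 23 weights (6 classes, p=11):

[[1, 4, 11, 12, 20], [2, 9, 10, 13, 21], [3, 6, 15, 19, 23], [5, 18], [7, 8, 14, 16, 17], [22]]


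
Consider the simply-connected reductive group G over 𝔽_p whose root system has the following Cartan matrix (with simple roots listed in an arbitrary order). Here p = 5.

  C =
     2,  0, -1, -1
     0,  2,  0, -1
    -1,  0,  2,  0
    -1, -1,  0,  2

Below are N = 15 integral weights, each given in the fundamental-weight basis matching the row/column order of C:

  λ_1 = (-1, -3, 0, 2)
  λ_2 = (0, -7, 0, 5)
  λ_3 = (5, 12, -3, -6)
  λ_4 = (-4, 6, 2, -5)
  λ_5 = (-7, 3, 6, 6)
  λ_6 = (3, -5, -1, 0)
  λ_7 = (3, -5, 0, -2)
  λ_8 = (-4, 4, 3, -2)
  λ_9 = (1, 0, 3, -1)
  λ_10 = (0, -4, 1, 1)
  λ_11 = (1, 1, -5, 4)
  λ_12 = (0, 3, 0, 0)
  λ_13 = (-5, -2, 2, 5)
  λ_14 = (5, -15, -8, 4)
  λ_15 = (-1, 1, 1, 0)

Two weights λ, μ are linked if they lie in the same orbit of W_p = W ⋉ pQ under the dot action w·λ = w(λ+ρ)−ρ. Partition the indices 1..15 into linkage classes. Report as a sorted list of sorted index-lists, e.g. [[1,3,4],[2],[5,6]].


Cartan matrix: type A_4 (|W|=120); un-permuting the 4 rows.

Alcove-folded reps (p=5, 15 weights, presented ϖ-order):

  λ_1 → (0, 2, 1, 1)
  λ_2 → (0, 2, 1, 1)
  λ_3 → (1, 0, 2, 1)
  λ_4 → (0, 2, 2, 1)
  λ_5 → (1, 0, 2, 1)
  λ_6 → (1, 1, 0, 3)
  λ_7 → (1, 1, 0, 3)
  λ_8 → (1, 1, 0, 3)
  λ_9 → (1, 0, 2, 1)
  λ_10 → (0, 2, 2, 1)
  λ_11 → (0, 2, 2, 1)
  λ_12 → (0, 2, 1, 1)
  λ_13 → (3, 0, 0, 1)
  λ_14 → (3, 0, 0, 1)
  λ_15 → (0, 2, 2, 1)

The 15 indices split into 5 linkage classes (same alcove rep ⇔ same W_5-dot-orbit):

[[1, 2, 12], [3, 5, 9], [4, 10, 11, 15], [6, 7, 8], [13, 14]]


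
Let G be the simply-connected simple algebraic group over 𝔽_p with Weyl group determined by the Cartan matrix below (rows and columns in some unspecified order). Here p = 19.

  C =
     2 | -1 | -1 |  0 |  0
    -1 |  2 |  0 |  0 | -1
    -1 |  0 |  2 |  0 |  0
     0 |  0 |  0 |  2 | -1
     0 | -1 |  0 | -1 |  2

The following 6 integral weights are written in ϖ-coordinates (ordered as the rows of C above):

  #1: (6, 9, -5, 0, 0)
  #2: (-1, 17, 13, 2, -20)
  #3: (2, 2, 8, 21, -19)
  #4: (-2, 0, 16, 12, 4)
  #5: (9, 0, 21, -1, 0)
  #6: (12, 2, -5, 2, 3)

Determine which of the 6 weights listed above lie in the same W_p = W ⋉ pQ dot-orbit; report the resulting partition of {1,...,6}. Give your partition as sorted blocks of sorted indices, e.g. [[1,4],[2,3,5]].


C ↔ A_5 under row/col permutation; |W(A_5)| = 720.

λ_j+ρ reflected into Ā_19 (⟨·,θ^∨⟩≤19); 5-tuples as given:

    λ_1+ρ ↦ (3, 10, 4, 1, 1)
    λ_2+ρ ↦ (1, 0, 0, 3, 2)
    λ_3+ρ ↦ (9, 3, 0, 1, 3)
    λ_4+ρ ↦ (1, 0, 0, 3, 2)
    λ_5+ρ ↦ (3, 10, 4, 1, 1)
    λ_6+ρ ↦ (9, 3, 0, 1, 3)

3 distinct reps among the 6 weights ⇒ 3 W_19-linkage classes:

[[1, 5], [2, 4], [3, 6]]


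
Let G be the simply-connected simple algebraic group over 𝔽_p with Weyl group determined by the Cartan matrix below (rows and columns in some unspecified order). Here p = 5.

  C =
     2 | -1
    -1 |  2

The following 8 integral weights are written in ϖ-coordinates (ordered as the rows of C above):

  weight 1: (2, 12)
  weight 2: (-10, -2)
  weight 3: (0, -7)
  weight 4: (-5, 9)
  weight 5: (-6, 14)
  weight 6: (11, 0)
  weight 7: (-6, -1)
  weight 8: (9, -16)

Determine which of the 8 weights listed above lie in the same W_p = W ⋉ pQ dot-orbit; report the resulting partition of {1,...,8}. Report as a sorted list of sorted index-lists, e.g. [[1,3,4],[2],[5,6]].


Dynkin diagram of C (from the 2 off-diagonal −1 entries): A_2.

Ā_5 reps of the 8 weights (A_2, coords as presented):

    [1] (1, 2)
    [2] (4, 0)
    [3] (4, 0)
    [4] (1, 0)
    [5] (0, 5)
    [6] (1, 2)
    [7] (0, 5)
    [8] (0, 5)

Partition of {1..8} into 4 W_5-dot-orbits:

[[1, 6], [2, 3], [4], [5, 7, 8]]


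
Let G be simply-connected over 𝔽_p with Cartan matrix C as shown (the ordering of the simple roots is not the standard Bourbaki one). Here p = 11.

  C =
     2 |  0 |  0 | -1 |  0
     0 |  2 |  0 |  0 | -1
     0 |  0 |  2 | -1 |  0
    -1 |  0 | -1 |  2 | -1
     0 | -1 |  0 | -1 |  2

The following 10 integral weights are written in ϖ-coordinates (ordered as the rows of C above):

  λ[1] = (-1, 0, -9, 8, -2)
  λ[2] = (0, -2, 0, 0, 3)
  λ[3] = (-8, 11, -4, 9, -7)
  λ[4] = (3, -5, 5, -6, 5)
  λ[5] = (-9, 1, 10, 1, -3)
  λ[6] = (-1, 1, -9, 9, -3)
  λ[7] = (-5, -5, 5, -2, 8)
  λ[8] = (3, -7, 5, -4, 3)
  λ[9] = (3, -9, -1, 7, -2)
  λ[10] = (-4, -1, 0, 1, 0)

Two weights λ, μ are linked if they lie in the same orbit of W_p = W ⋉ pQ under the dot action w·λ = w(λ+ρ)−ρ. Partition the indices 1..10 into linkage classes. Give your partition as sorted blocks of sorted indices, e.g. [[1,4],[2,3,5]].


D_5 Cartan matrix, 5 simple roots permuted; ρ=(1,1,1,1,1).

Each λ_j+ρ reduced to Ā_11; 5-tuples below use C's row order:

    1: (0, 0, 8, 0, 1)
    2: (1, 1, 1, 1, 3)
    3: (1, 1, 1, 1, 3)
    4: (1, 1, 1, 1, 3)
    5: (0, 4, 3, 0, 2)
    6: (0, 0, 8, 0, 1)
    7: (1, 1, 1, 1, 3)
    8: (1, 1, 1, 1, 3)
    9: (2, 0, 0, 1, 0)
    10: (2, 0, 0, 1, 0)

4 distinct reps among the 10 weights ⇒ 4 W_11-linkage classes:

[[1, 6], [2, 3, 4, 7, 8], [5], [9, 10]]


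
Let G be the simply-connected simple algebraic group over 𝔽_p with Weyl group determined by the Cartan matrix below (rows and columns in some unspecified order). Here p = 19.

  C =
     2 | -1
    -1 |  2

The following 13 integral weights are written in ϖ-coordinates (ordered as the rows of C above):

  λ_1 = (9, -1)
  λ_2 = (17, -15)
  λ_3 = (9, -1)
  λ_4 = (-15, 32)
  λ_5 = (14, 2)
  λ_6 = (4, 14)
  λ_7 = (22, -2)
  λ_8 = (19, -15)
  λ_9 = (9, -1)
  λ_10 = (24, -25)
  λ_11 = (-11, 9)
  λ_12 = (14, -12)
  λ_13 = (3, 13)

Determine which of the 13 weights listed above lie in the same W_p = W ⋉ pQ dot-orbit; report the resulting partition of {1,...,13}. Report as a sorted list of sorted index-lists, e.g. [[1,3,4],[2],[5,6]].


Cartan matrix: type A_2 (|W|=6); un-permuting the 2 rows.

Alcove-folded reps (p=19, 13 weights, presented ϖ-order):

    [1] (10, 0)
    [2] (4, 14)
    [3] (10, 0)
    [4] (0, 5)
    [5] (15, 3)
    [6] (4, 14)
    [7] (15, 3)
    [8] (5, 13)
    [9] (10, 0)
    [10] (5, 13)
    [11] (10, 0)
    [12] (4, 11)
    [13] (4, 14)

The 13 indices split into 6 linkage classes (same alcove rep ⇔ same W_19-dot-orbit):

[[1, 3, 9, 11], [2, 6, 13], [4], [5, 7], [8, 10], [12]]


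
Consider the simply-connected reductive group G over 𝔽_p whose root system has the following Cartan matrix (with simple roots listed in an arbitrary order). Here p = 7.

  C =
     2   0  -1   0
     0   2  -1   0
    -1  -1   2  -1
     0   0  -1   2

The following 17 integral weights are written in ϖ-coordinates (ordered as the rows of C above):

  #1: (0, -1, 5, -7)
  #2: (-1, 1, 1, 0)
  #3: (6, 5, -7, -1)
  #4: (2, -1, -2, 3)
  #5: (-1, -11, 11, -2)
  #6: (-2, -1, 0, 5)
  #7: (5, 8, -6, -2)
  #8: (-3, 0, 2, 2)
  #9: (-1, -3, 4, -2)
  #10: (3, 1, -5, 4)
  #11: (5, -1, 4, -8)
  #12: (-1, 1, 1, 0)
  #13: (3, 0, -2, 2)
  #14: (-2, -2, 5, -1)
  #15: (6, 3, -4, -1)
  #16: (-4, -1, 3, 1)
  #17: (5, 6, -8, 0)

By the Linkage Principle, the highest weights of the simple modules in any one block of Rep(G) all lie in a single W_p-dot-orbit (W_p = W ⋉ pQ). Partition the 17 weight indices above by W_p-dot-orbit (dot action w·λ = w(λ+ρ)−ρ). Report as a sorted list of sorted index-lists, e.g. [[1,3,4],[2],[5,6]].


Dynkin diagram of C (from the 6 off-diagonal −1 entries): D_4.

Folding the 17 weights λ_j+ρ into Ā_7 (reps in the given 4-coord order):

  [1] (1, 0, 0, 6) · [2] (0, 2, 2, 1) · [3] (1, 0, 0, 6) · [4] (2, 1, 0, 3) · [5] (1, 1, 1, 0) · [6] (1, 0, 0, 6) · [7] (2, 1, 0, 3) · [8] (2, 1, 0, 3) · [9] (0, 2, 2, 1) · [10] (0, 2, 2, 1) · [11] (0, 2, 2, 1) · [12] (0, 2, 2, 1) · [13] (3, 0, 1, 2) · [14] (1, 1, 1, 0) · [15] (3, 0, 1, 2) · [16] (3, 0, 1, 2) · [17] (1, 0, 0, 6)

Partition of {1..17} into 5 W_7-dot-orbits:

[[1, 3, 6, 17], [2, 9, 10, 11, 12], [4, 7, 8], [5, 14], [13, 15, 16]]


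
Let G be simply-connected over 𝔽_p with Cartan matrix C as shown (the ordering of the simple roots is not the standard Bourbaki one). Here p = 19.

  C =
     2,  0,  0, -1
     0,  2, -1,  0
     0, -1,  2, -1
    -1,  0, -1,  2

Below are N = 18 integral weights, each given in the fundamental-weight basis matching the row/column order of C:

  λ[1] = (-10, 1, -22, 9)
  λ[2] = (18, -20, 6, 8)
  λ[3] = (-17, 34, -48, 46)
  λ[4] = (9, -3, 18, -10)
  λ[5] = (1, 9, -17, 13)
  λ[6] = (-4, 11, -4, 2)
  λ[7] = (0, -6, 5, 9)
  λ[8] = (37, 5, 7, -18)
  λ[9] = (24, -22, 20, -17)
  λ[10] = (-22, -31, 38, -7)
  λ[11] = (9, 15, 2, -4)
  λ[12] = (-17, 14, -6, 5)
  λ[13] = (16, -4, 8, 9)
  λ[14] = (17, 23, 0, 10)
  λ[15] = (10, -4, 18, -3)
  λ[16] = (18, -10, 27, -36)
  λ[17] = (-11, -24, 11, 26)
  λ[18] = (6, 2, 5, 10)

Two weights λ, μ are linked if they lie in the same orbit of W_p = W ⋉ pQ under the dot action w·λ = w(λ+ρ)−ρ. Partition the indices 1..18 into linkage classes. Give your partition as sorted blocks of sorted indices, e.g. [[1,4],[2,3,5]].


A_4 Cartan matrix, 4 simple roots permuted; ρ=(1,1,1,1).

λ_j+ρ reflected into Ā_19 (⟨·,θ^∨⟩≤19); 4-tuples as given:

  1: (0, 1, 8, 9);  2: (0, 9, 0, 3);  3: (0, 9, 0, 3);  4: (0, 1, 8, 9);  5: (0, 6, 8, 2);  6: (0, 9, 0, 3);  7: (1, 5, 1, 10);  8: (0, 6, 8, 2);  9: (0, 6, 8, 2);  10: (1, 5, 1, 10);  11: (0, 9, 0, 3);  12: (1, 0, 10, 5);  13: (0, 6, 8, 2);  14: (1, 5, 1, 10);  15: (0, 6, 8, 2);  16: (0, 9, 0, 3);  17: (6, 7, 1, 3);  18: (1, 5, 1, 10)

Linkage partition of the 18 weights (6 classes, p=19):

[[1, 4], [2, 3, 6, 11, 16], [5, 8, 9, 13, 15], [7, 10, 14, 18], [12], [17]]


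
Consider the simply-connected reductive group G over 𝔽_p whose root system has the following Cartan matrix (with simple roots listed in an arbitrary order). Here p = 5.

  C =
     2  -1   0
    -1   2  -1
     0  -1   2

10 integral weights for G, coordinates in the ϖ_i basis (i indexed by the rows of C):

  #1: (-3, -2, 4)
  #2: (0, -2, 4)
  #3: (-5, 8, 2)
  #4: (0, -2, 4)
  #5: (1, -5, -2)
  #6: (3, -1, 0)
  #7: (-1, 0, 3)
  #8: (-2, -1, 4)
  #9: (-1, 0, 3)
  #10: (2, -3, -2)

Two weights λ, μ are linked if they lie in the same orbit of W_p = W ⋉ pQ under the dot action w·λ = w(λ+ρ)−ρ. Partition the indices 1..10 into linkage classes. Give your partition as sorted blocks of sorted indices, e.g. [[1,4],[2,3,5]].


C ↔ A_3 under row/col permutation; |W(A_3)| = 24.

W_5-reps of the 10 weights in Ā_5 (same 3-coord order as C):

  λ_1 → (1, 2, 2);  λ_2 → (0, 1, 4);  λ_3 → (1, 2, 2);  λ_4 → (0, 1, 4);  λ_5 → (1, 2, 2);  λ_6 → (4, 0, 1);  λ_7 → (0, 1, 4);  λ_8 → (0, 1, 4);  λ_9 → (0, 1, 4);  λ_10 → (0, 1, 2)

These 10 weights hit 4 W_5-dot-orbits; sizes (3, 5, 1, 1):

[[1, 3, 5], [2, 4, 7, 8, 9], [6], [10]]


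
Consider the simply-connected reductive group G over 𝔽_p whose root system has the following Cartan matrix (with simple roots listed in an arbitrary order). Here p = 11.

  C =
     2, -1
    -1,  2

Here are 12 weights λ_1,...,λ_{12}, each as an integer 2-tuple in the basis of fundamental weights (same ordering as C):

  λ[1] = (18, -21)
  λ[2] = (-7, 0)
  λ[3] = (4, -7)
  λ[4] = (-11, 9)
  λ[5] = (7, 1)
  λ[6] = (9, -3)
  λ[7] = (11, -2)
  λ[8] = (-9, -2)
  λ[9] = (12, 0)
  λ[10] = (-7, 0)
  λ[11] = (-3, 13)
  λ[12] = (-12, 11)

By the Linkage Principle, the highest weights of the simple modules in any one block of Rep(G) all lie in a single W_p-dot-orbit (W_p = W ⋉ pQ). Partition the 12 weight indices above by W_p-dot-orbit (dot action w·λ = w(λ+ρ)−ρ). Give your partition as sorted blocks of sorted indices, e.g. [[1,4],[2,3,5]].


C ↔ A_2 under row/col permutation; |W(A_2)| = 6.

W_11-reps of the 12 weights in Ā_11 (same 2-coord order as C):

  λ_1 → (8, 2);  λ_2 → (1, 5);  λ_3 → (1, 5);  λ_4 → (10, 0);  λ_5 → (8, 2);  λ_6 → (8, 2);  λ_7 → (10, 0);  λ_8 → (1, 8);  λ_9 → (8, 2);  λ_10 → (1, 5);  λ_11 → (1, 8);  λ_12 → (10, 0)

Partition of {1..12} into 4 W_11-dot-orbits:

[[1, 5, 6, 9], [2, 3, 10], [4, 7, 12], [8, 11]]


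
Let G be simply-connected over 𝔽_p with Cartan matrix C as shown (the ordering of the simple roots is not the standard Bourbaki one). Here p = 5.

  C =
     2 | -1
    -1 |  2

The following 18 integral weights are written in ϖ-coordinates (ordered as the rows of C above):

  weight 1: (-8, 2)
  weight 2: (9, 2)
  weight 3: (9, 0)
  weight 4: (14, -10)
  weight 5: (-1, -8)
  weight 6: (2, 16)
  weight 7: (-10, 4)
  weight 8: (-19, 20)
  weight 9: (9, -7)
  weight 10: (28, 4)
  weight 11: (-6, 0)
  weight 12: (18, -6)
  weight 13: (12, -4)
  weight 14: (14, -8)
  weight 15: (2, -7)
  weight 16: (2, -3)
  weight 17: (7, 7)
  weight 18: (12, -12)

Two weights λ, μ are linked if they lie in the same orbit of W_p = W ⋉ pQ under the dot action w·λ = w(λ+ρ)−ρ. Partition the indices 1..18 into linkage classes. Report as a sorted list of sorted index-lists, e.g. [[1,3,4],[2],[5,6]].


C ↔ A_2 under row/col permutation; |W(A_2)| = 6.

Alcove-folded reps (p=5, 18 weights, presented ϖ-order):

  λ_1 → (1, 2);  λ_2 → (3, 2);  λ_3 → (1, 4);  λ_4 → (1, 4);  λ_5 → (3, 2);  λ_6 → (3, 2);  λ_7 → (1, 0);  λ_8 → (2, 2);  λ_9 → (1, 0);  λ_10 → (1, 4);  λ_11 → (1, 4);  λ_12 → (1, 4);  λ_13 → (3, 2);  λ_14 → (3, 2);  λ_15 → (2, 2);  λ_16 → (1, 2);  λ_17 → (2, 2);  λ_18 → (2, 2)

5 distinct reps among the 18 weights ⇒ 5 W_5-linkage classes:

[[1, 16], [2, 5, 6, 13, 14], [3, 4, 10, 11, 12], [7, 9], [8, 15, 17, 18]]


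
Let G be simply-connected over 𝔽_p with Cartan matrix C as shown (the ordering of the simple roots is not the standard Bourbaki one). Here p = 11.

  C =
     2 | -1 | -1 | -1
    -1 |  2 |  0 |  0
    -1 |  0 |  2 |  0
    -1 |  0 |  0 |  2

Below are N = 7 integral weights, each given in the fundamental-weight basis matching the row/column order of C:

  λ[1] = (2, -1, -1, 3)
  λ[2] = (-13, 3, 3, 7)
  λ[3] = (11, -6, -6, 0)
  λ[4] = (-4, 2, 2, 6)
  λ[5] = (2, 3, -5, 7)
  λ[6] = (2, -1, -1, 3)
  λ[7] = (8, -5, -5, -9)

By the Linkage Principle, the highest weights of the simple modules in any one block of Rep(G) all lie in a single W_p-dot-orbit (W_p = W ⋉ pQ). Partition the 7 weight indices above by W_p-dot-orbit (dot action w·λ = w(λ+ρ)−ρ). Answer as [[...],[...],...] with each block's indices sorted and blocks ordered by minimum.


Type D_4, rank 4, |W|=192; reorder rows/cols to standard.

Folding the 7 weights λ_j+ρ into Ā_11 (reps in the given 4-coord order):

  λ_1 → (3, 0, 0, 4)
  λ_2 → (3, 0, 0, 4)
  λ_3 → (1, 3, 3, 1)
  λ_4 → (3, 0, 0, 4)
  λ_5 → (3, 0, 0, 4)
  λ_6 → (3, 0, 0, 4)
  λ_7 → (1, 3, 3, 1)

These 7 weights hit 2 W_11-dot-orbits; sizes (5, 2):

[[1, 2, 4, 5, 6], [3, 7]]


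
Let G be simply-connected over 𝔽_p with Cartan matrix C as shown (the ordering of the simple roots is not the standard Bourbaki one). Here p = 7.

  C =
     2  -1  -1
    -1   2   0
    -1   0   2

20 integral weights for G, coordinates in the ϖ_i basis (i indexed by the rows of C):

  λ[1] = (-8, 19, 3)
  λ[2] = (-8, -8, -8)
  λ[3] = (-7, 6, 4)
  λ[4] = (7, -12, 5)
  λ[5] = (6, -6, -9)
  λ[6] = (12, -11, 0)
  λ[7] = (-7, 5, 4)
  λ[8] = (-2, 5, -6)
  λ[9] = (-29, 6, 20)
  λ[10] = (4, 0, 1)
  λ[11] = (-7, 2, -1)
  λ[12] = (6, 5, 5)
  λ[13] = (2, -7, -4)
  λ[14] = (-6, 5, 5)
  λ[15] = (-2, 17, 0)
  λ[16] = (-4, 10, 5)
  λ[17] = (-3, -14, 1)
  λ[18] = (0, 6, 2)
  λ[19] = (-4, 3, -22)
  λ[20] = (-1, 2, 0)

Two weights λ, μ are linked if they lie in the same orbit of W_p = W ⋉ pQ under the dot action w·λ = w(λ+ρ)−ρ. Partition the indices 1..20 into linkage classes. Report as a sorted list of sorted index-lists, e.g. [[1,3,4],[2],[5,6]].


A_3 Cartan matrix, 3 simple roots permuted; ρ=(1,1,1).

λ_j+ρ reflected into Ā_7 (⟨·,θ^∨⟩≤7); 3-tuples as given:

  λ_1+ρ ↦ (0, 3, 1) · λ_2+ρ ↦ (7, 0, 0) · λ_3+ρ ↦ (5, 1, 1) · λ_4+ρ ↦ (1, 0, 3) · λ_5+ρ ↦ (5, 0, 1) · λ_6+ρ ↦ (3, 0, 3) · λ_7+ρ ↦ (5, 0, 1) · λ_8+ρ ↦ (5, 0, 1) · λ_9+ρ ↦ (7, 0, 0) · λ_10+ρ ↦ (5, 0, 1) · λ_11+ρ ↦ (3, 0, 3) · λ_12+ρ ↦ (5, 1, 1) · λ_13+ρ ↦ (3, 0, 3) · λ_14+ρ ↦ (5, 1, 1) · λ_15+ρ ↦ (3, 0, 3) · λ_16+ρ ↦ (1, 0, 3) · λ_17+ρ ↦ (5, 0, 1) · λ_18+ρ ↦ (0, 3, 1) · λ_19+ρ ↦ (3, 0, 3) · λ_20+ρ ↦ (0, 3, 1)

6 distinct reps among the 20 weights ⇒ 6 W_7-linkage classes:

[[1, 18, 20], [2, 9], [3, 12, 14], [4, 16], [5, 7, 8, 10, 17], [6, 11, 13, 15, 19]]


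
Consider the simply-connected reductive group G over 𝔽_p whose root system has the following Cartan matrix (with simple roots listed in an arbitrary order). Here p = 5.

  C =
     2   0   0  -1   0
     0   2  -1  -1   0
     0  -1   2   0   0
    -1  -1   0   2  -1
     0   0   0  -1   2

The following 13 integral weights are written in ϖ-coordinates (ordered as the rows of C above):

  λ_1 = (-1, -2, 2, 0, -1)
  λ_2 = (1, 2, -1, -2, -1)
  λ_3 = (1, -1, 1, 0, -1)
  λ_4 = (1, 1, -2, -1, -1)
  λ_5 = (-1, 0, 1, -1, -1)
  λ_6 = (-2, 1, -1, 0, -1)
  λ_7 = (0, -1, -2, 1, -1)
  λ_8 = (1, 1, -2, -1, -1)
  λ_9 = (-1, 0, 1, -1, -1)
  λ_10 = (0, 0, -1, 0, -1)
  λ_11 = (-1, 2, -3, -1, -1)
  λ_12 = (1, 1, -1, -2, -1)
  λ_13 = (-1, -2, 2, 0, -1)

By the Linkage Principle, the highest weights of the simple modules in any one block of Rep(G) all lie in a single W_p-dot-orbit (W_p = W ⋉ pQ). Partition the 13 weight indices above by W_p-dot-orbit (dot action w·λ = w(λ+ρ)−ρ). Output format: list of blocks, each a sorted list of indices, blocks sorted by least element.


Dynkin diagram of C (from the 8 off-diagonal −1 entries): D_5.

Alcove-folded reps (p=5, 13 weights, presented ϖ-order):

  [1] (0, 1, 2, 0, 0);  [2] (1, 1, 0, 0, 1);  [3] (2, 1, 1, 0, 0);  [4] (2, 1, 1, 0, 0);  [5] (0, 1, 2, 0, 0);  [6] (1, 2, 0, 0, 0);  [7] (1, 1, 0, 1, 0);  [8] (2, 1, 1, 0, 0);  [9] (0, 1, 2, 0, 0);  [10] (1, 1, 0, 1, 0);  [11] (0, 1, 2, 0, 0);  [12] (1, 1, 0, 0, 1);  [13] (0, 1, 2, 0, 0)

5 distinct reps among the 13 weights ⇒ 5 W_5-linkage classes:

[[1, 5, 9, 11, 13], [2, 12], [3, 4, 8], [6], [7, 10]]


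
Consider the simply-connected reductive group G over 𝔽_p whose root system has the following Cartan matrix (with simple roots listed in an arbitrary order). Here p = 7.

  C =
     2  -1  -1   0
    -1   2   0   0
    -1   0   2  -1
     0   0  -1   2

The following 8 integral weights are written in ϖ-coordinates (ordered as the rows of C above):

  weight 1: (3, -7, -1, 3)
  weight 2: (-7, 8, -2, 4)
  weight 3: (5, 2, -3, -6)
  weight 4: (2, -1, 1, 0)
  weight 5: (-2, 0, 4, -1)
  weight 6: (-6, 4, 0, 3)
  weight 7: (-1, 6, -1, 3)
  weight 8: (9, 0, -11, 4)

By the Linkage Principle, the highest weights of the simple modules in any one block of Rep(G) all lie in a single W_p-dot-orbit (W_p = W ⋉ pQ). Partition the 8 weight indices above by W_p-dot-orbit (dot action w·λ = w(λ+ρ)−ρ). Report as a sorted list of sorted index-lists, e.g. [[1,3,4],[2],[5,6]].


Dynkin diagram of C (from the 6 off-diagonal −1 entries): A_4.

Alcove-folded reps (p=7, 8 weights, presented ϖ-order):

    λ_1 → (0, 3, 2, 1)
    λ_2 → (1, 0, 4, 0)
    λ_3 → (1, 0, 4, 0)
    λ_4 → (3, 0, 2, 1)
    λ_5 → (1, 0, 4, 0)
    λ_6 → (1, 0, 4, 0)
    λ_7 → (0, 3, 0, 0)
    λ_8 → (3, 0, 2, 1)

Partition of {1..8} into 4 W_7-dot-orbits:

[[1], [2, 3, 5, 6], [4, 8], [7]]


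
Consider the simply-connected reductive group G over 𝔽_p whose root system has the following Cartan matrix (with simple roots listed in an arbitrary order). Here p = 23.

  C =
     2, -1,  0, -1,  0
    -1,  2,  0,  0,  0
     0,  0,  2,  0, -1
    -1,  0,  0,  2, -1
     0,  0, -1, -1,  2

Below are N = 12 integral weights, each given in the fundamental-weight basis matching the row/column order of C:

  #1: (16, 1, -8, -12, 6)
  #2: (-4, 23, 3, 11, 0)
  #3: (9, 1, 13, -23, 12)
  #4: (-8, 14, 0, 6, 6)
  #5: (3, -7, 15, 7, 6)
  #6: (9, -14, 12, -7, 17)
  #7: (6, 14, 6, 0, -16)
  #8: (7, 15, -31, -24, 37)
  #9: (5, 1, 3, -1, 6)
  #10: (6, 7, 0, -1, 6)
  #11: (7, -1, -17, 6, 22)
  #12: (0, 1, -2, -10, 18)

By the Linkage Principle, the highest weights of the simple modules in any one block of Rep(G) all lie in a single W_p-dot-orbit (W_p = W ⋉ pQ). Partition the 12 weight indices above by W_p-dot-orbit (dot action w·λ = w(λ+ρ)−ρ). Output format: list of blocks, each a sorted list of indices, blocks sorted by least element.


A_5 Cartan matrix, 5 simple roots permuted; ρ=(1,1,1,1,1).

λ_j+ρ reflected into Ā_23 (⟨·,θ^∨⟩≤23); 5-tuples as given:

  1: (6, 2, 4, 0, 7) · 2: (2, 6, 1, 1, 9) · 3: (2, 6, 1, 1, 9) · 4: (7, 8, 1, 0, 7) · 5: (6, 2, 4, 0, 7) · 6: (2, 6, 1, 1, 9) · 7: (7, 8, 1, 0, 7) · 8: (7, 8, 1, 0, 7) · 9: (6, 2, 4, 0, 7) · 10: (7, 8, 1, 0, 7) · 11: (7, 8, 1, 0, 7) · 12: (2, 6, 1, 1, 9)

Partition of {1..12} into 3 W_23-dot-orbits:

[[1, 5, 9], [2, 3, 6, 12], [4, 7, 8, 10, 11]]


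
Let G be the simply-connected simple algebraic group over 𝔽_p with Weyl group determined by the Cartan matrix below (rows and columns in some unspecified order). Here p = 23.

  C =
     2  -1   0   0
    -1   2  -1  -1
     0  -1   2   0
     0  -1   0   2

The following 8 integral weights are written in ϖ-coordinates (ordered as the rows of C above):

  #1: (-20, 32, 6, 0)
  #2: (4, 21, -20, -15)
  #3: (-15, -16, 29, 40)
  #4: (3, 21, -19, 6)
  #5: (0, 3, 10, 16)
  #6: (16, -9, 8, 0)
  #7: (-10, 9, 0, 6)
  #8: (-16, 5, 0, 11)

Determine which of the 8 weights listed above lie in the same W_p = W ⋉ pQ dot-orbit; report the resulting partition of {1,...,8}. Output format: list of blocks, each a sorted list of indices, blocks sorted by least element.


C ↔ D_4 under row/col permutation; |W(D_4)| = 192.

λ_j+ρ reflected into Ā_23 (⟨·,θ^∨⟩≤23); 4-tuples as given:

  [1] (9, 1, 1, 7) · [2] (6, 1, 8, 3) · [3] (6, 1, 8, 3) · [4] (6, 1, 8, 3) · [5] (9, 1, 1, 7) · [6] (9, 1, 1, 7) · [7] (9, 1, 1, 7) · [8] (6, 1, 8, 3)

The 8 indices split into 2 linkage classes (same alcove rep ⇔ same W_23-dot-orbit):

[[1, 5, 6, 7], [2, 3, 4, 8]]


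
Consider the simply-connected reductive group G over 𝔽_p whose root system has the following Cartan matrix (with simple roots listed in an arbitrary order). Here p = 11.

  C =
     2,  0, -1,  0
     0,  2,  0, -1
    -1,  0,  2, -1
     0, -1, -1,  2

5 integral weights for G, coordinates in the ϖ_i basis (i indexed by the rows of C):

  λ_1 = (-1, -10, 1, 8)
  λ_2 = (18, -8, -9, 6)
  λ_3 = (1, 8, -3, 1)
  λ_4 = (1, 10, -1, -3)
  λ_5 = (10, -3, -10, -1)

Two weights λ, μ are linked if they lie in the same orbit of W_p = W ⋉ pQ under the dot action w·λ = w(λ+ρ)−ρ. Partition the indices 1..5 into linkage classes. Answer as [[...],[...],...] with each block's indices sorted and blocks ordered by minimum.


Dynkin diagram of C (from the 6 off-diagonal −1 entries): A_4.

W_11-reps of the 5 weights in Ā_11 (same 4-coord order as C):

  [1] (0, 9, 2, 0) · [2] (3, 7, 0, 0) · [3] (0, 9, 2, 0) · [4] (0, 9, 2, 0) · [5] (0, 9, 2, 0)

Grouping the 5 weights by Ā_11-representative: 2 linkage classes.

[[1, 3, 4, 5], [2]]
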